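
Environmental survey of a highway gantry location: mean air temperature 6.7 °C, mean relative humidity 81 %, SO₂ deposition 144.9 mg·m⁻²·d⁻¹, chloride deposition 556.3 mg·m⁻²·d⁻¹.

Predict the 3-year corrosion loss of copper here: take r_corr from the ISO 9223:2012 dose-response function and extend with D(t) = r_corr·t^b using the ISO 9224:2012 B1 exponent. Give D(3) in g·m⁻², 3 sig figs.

copper: temperature factor f = +0.126·(-3.3) = -0.4158
  Pd branch = 0.0053·Pd^0.26·e^(0.059·RH+f) = 1.517 μm/a
  Sd branch = 0.01025·Sd^0.27·e^(0.036·RH+0.049·T) = 1.449 μm/a
  sum: 1.517 + 1.449 → r_corr = 2.966 μm/a
Long-term exponent b (ISO 9224 Table 2, B1) = 0.667
  D(3) = 2.966 × 3^0.667 = 2.966 × 2.081 = 6.171 μm
  Mass loss = 6.171 μm × 8.96 g/cm³ = 55.3 g·m⁻²

D(3) = 55.3 g·m⁻²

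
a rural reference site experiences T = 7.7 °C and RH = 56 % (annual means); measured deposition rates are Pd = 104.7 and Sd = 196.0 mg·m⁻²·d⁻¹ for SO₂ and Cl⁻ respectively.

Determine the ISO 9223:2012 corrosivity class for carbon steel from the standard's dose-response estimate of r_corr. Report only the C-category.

C4

carbon steel: f(T) = +0.150·(T−10) [T≤10 °C] = -0.3450
  sulphur-dioxide contribution → 43.14 μm/a
  chloride contribution → 23.23 μm/a
  ⇒ r_corr(carbon steel) = 66.38 μm/a
ISO 9223 Table 2 (carbon steel): 50 < 66.4 ≤ 80 μm/a ⇒ C4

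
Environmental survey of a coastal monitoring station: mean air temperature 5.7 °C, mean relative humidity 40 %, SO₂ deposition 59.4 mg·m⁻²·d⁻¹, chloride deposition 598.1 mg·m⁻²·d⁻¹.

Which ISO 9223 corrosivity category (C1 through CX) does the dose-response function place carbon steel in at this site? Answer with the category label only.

carbon steel: temperature factor f = +0.150·(-4.3) = -0.6450
  Pd branch = 1.77·Pd^0.52·e^(0.02·RH+f) = 17.28 μm/a
  Cl⁻ term: 0.102·598.1^0.62·exp(0.033·40+0.04·5.7) = 25.26
  sum: 17.28 + 25.26 → r_corr = 42.55 μm/a
Category bounds: 25…50 μm/a bracket r_corr ⇒ C3

C3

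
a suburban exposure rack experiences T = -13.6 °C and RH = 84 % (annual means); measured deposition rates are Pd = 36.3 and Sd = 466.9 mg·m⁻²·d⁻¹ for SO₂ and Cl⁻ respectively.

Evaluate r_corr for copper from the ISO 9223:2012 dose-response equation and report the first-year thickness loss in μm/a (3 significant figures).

r_corr = 0.667 μm/a

copper: f(T) = +0.126·(T−10) [T≤10 °C] = -2.9736
  sulphur-dioxide contribution → 0.0979 μm/a
  chloride contribution → 0.5693 μm/a
  total first-year rate 0.6672 μm/a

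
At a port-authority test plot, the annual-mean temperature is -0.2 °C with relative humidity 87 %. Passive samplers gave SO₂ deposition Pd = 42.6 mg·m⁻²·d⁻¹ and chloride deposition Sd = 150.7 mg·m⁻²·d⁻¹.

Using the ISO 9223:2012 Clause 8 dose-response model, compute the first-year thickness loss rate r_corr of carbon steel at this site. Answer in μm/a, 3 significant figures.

carbon steel: T≤10 °C ⇒ hinge +0.150·(-0.2−10) = -1.5300
  Pd branch = 1.77·Pd^0.52·e^(0.02·RH+f) = 15.36 μm/a
  Cl⁻ term: 0.102·150.7^0.62·exp(0.033·87+0.04·-0.2) = 40.03
  r_corr = 15.36 + 40.03 = 55.4 μm/a

r_corr = 55.4 μm/a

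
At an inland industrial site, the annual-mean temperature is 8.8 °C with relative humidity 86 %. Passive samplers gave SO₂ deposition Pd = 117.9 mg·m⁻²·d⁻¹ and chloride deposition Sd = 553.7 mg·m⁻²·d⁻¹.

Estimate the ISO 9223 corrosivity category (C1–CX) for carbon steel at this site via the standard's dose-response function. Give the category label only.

carbon steel: temperature factor f = +0.150·(-1.2) = -0.1800
  Pd branch = 1.77·Pd^0.52·e^(0.02·RH+f) = 98.62 μm/a
  Cl⁻ term: 0.102·553.7^0.62·exp(0.033·86+0.04·8.8) = 124.4
  r_corr = 98.62 + 124.4 = 223 μm/a
Category bounds: 200…700 μm/a bracket r_corr ⇒ CX

CX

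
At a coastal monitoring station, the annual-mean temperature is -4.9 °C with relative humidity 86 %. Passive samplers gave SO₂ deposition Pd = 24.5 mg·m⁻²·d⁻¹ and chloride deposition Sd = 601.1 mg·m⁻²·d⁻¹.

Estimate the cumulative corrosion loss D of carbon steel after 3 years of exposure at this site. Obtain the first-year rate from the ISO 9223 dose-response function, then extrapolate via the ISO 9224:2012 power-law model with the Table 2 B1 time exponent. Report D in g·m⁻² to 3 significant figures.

carbon steel: temperature factor f = +0.150·(-14.9) = -2.2350
  SO₂ term: 1.77·24.5^0.52·exp(0.02·86-2.2350) = 5.581
  Cl⁻ term: 0.102·601.1^0.62·exp(0.033·86+0.04·-4.9) = 75.68
  r_corr = 5.581 + 75.68 = 81.26 μm/a
ISO 9224: D(t) = r_corr · t^b with b = 0.523 (carbon steel, B1)
  D(3) = 81.26 × 3^0.523 = 81.26 × 1.776 = 144.3 μm
  Mass loss = 144.3 μm × 7.85 g/cm³ = 1133 g·m⁻²

D(3) = 1.13e+03 g·m⁻²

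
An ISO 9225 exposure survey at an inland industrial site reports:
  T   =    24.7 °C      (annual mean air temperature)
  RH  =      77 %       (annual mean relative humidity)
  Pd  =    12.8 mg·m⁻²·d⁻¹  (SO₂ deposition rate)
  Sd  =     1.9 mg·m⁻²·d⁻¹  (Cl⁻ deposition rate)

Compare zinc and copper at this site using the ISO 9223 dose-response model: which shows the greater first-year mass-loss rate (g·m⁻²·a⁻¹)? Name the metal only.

zinc: T>10 °C ⇒ hinge -0.071·(24.7−10) = -1.0437
  SO₂ term: 0.0129·12.8^0.44·exp(0.046·77-1.0437) = 0.4817
  Sd branch = 0.0175·Sd^0.57·e^(0.008·RH+0.085·T) = 0.3813 μm/a
  sum: 0.4817 + 0.3813 → r_corr = 0.863 μm/a
  mass loss = 0.863 μm/a × 7.14 g/cm³ = 6.162 g·m⁻²·a⁻¹
copper: temperature factor f = -0.080·(14.7) = -1.1760
  Pd branch = 0.0053·Pd^0.26·e^(0.059·RH+f) = 0.2981 μm/a
  Sd branch = 0.01025·Sd^0.27·e^(0.036·RH+0.049·T) = 0.6539 μm/a
  sum: 0.2981 + 0.6539 → r_corr = 0.952 μm/a
  mass loss = 0.952 μm/a × 8.96 g/cm³ = 8.53 g·m⁻²·a⁻¹
Ordering by g·m⁻²·a⁻¹: copper (8.53) > zinc (6.16)

copper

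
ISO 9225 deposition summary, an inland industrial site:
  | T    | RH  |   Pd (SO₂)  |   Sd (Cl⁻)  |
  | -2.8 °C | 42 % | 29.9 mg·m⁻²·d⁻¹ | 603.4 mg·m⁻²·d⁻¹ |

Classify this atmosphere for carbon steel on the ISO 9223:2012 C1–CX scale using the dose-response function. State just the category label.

carbon steel: f(T) = +0.150·(T−10) [T≤10 °C] = -1.9200
  Pd branch = 1.77·Pd^0.52·e^(0.02·RH+f) = 3.518 μm/a
  Cl⁻ term: 0.102·603.4^0.62·exp(0.033·42+0.04·-2.8) = 19.31
  r_corr = 3.518 + 19.31 = 22.83 μm/a
Category bounds: 1.3…25 μm/a bracket r_corr ⇒ C2

C2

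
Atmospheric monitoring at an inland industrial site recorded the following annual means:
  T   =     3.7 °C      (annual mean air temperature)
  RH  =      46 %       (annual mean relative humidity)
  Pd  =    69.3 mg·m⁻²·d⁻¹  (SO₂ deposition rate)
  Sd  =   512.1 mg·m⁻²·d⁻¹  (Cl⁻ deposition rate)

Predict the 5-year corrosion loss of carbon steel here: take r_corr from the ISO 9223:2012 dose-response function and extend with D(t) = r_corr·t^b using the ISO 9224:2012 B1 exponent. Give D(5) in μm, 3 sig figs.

carbon steel: T≤10 °C ⇒ hinge +0.150·(3.7−10) = -0.9450
  Pd branch = 1.77·Pd^0.52·e^(0.02·RH+f) = 15.64 μm/a
  Sd branch = 0.102·Sd^0.62·e^(0.033·RH+0.04·T) = 25.82 μm/a
  r_corr = 15.64 + 25.82 = 41.46 μm/a
Power-law: D(5) = r_corr · 5^0.523
  D(5) = 41.46 × 5^0.523 = 41.46 × 2.32 = 96.21 μm

D(5) = 96.2 μm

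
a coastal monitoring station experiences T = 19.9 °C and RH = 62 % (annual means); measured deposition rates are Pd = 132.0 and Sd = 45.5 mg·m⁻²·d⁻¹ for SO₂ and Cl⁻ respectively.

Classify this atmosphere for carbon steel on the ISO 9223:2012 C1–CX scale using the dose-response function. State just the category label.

C4

carbon steel: f(T) = -0.054·(T−10) [T>10 °C] = -0.5346
  SO₂ term: 1.77·132.0^0.52·exp(0.02·62-0.5346) = 45.4
  Cl⁻ term: 0.102·45.5^0.62·exp(0.033·62+0.04·19.9) = 18.66
  sum: 45.4 + 18.66 → r_corr = 64.05 μm/a
ISO 9223 Table 2 (carbon steel): 50 < 64.1 ≤ 80 μm/a ⇒ C4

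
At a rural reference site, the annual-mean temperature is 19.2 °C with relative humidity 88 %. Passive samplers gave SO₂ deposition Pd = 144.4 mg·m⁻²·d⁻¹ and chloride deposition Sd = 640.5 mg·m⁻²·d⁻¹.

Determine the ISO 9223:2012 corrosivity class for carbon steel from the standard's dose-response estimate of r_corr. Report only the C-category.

CX

carbon steel: temperature factor f = -0.054·(9.2) = -0.4968
  SO₂ term: 1.77·144.4^0.52·exp(0.02·88-0.4968) = 83.09
  Sd branch = 0.102·Sd^0.62·e^(0.033·RH+0.04·T) = 220.5 μm/a
  r_corr = 83.09 + 220.5 = 303.6 μm/a
Category bounds: 200…700 μm/a bracket r_corr ⇒ CX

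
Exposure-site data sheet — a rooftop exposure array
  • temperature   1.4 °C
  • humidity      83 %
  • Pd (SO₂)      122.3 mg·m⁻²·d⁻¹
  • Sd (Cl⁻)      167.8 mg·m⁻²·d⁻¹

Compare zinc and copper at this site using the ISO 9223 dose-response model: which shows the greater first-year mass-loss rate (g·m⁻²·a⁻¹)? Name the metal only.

zinc

zinc: f(T) = +0.038·(T−10) [T≤10 °C] = -0.3268
  Pd branch = 0.0129·Pd^0.44·e^(0.046·RH+f) = 3.51 μm/a
  Cl⁻ term: 0.0175·167.8^0.57·exp(0.008·83+0.085·1.4) = 0.7099
  r_corr = 3.51 + 0.7099 = 4.22 μm/a
  mass loss = 4.22 μm/a × 7.14 g/cm³ = 30.13 g·m⁻²·a⁻¹
copper: f(T) = +0.126·(T−10) [T≤10 °C] = -1.0836
  SO₂ term: 0.0053·122.3^0.26·exp(0.059·83-1.0836) = 0.8378
  Sd branch = 0.01025·Sd^0.27·e^(0.036·RH+0.049·T) = 0.8687 μm/a
  sum: 0.8378 + 0.8687 → r_corr = 1.707 μm/a
  mass loss = 1.707 μm/a × 8.96 g/cm³ = 15.29 g·m⁻²·a⁻¹
Ordering by g·m⁻²·a⁻¹: zinc (30.1) > copper (15.3)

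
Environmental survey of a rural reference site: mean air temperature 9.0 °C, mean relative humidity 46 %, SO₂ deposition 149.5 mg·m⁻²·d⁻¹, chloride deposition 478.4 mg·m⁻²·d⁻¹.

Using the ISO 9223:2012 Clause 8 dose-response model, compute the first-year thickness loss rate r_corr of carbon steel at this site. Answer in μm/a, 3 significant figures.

carbon steel: T≤10 °C ⇒ hinge +0.150·(9.0−10) = -0.1500
  SO₂ term: 1.77·149.5^0.52·exp(0.02·46-0.1500) = 51.66
  Sd branch = 0.102·Sd^0.62·e^(0.033·RH+0.04·T) = 30.6 μm/a
  r_corr = 51.66 + 30.6 = 82.26 μm/a

r_corr = 82.3 μm/a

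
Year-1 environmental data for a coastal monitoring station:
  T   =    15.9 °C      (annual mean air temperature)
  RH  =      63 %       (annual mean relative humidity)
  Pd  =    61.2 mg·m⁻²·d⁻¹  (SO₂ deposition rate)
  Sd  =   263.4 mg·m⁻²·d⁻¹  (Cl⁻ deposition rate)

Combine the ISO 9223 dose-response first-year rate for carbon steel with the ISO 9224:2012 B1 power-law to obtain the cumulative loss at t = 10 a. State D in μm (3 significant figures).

carbon steel: temperature factor f = -0.054·(5.9) = -0.3186
  Pd branch = 1.77·Pd^0.52·e^(0.02·RH+f) = 38.54 μm/a
  Sd branch = 0.102·Sd^0.62·e^(0.033·RH+0.04·T) = 48.81 μm/a
  r_corr = 38.54 + 48.81 = 87.35 μm/a
Power-law: D(10) = r_corr · 10^0.523
  D(10) = 87.35 × 10^0.523 = 87.35 × 3.334 = 291.2 μm

D(10) = 291 μm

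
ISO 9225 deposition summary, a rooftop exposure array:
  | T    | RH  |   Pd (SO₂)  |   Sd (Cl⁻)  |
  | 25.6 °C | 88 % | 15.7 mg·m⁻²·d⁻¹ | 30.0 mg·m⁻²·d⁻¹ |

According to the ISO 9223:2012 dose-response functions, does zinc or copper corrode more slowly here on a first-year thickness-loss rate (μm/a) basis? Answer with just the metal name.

copper

zinc: temperature factor f = -0.071·(15.6) = -1.1076
  sulphur-dioxide contribution → 0.8199 μm/a
  chloride contribution → 2.167 μm/a
  total first-year rate 2.986 μm/a
copper: f(T) = -0.080·(T−10) [T>10 °C] = -1.2480
  sulphur-dioxide contribution → 0.5598 μm/a
  chloride contribution → 2.139 μm/a
  ⇒ r_corr(copper) = 2.699 μm/a
Ordering by μm/a: zinc (2.99) > copper (2.7)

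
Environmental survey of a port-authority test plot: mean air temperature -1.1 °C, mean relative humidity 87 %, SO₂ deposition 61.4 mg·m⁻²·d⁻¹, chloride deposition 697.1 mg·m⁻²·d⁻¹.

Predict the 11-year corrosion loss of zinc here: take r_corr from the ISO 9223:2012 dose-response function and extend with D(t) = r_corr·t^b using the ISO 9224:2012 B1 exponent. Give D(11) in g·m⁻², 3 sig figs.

zinc: T≤10 °C ⇒ hinge +0.038·(-1.1−10) = -0.4218
  Pd branch = 0.0129·Pd^0.44·e^(0.046·RH+f) = 2.833 μm/a
  Sd branch = 0.0175·Sd^0.57·e^(0.008·RH+0.085·T) = 1.335 μm/a
  sum: 2.833 + 1.335 → r_corr = 4.168 μm/a
Long-term exponent b (ISO 9224 Table 2, B1) = 0.813
  D(11) = 4.168 × 11^0.813 = 4.168 × 7.025 = 29.28 μm
  Mass loss = 29.28 μm × 7.14 g/cm³ = 209 g·m⁻²

D(11) = 209 g·m⁻²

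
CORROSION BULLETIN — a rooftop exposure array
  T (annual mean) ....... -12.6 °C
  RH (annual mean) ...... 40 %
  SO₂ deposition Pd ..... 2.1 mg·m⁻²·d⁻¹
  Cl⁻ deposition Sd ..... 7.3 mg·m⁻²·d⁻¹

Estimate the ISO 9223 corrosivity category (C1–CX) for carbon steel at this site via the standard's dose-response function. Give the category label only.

carbon steel: T≤10 °C ⇒ hinge +0.150·(-12.6−10) = -3.3900
  sulphur-dioxide contribution → 0.1953 μm/a
  chloride contribution → 0.7911 μm/a
  ⇒ r_corr(carbon steel) = 0.9864 μm/a
0.986 μm/a falls in (0, 1.3] for carbon steel → category C1

C1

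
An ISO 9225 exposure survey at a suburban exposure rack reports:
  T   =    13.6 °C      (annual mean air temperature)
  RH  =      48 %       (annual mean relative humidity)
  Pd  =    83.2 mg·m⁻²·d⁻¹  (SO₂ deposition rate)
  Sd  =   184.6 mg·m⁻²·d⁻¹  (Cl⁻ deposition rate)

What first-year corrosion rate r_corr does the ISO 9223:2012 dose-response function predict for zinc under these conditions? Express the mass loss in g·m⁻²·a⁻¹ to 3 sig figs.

r_corr = 16.0 g·m⁻²·a⁻¹

zinc: T>10 °C ⇒ hinge -0.071·(13.6−10) = -0.2556
  SO₂ term: 0.0129·83.2^0.44·exp(0.046·48-0.2556) = 0.6359
  Cl⁻ term: 0.0175·184.6^0.57·exp(0.008·48+0.085·13.6) = 1.598
  r_corr = 0.6359 + 1.598 = 2.234 μm/a
Convert to mass loss: 2.234 μm/a × 7.14 g/cm³ = 15.95 g·m⁻²·a⁻¹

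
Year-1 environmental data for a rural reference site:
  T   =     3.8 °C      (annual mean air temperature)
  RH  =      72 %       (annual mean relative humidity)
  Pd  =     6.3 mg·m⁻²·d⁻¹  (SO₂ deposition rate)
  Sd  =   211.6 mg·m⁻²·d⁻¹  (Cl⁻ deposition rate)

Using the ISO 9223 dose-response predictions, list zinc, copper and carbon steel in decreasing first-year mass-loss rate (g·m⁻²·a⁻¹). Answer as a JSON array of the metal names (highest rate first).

zinc: f(T) = +0.038·(T−10) [T≤10 °C] = -0.2356
  Pd branch = 0.0129·Pd^0.44·e^(0.046·RH+f) = 0.6286 μm/a
  Sd branch = 0.0175·Sd^0.57·e^(0.008·RH+0.085·T) = 0.9099 μm/a
  sum: 0.6286 + 0.9099 → r_corr = 1.539 μm/a
  mass loss = 1.539 μm/a × 7.14 g/cm³ = 10.99 g·m⁻²·a⁻¹
copper: f(T) = +0.126·(T−10) [T≤10 °C] = -0.7812
  Pd branch = 0.0053·Pd^0.26·e^(0.059·RH+f) = 0.274 μm/a
  Sd branch = 0.01025·Sd^0.27·e^(0.036·RH+0.049·T) = 0.7001 μm/a
  sum: 0.274 + 0.7001 → r_corr = 0.9741 μm/a
  mass loss = 0.9741 μm/a × 8.96 g/cm³ = 8.728 g·m⁻²·a⁻¹
carbon steel: f(T) = +0.150·(T−10) [T≤10 °C] = -0.9300
  Pd branch = 1.77·Pd^0.52·e^(0.02·RH+f) = 7.676 μm/a
  Sd branch = 0.102·Sd^0.62·e^(0.033·RH+0.04·T) = 35.34 μm/a
  sum: 7.676 + 35.34 → r_corr = 43.02 μm/a
  mass loss = 43.02 μm/a × 7.85 g/cm³ = 337.7 g·m⁻²·a⁻¹
Ordering by g·m⁻²·a⁻¹: carbon steel (338) > zinc (11) > copper (8.73)

["carbon steel", "zinc", "copper"]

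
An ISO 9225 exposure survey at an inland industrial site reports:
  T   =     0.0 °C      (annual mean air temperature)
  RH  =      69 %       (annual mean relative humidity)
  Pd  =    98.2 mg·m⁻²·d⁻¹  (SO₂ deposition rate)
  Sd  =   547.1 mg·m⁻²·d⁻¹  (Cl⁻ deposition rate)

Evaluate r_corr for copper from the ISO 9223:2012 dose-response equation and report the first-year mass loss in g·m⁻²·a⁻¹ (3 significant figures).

r_corr = 8.64 g·m⁻²·a⁻¹

copper: temperature factor f = +0.126·(-10.0) = -1.2600
  SO₂ term: 0.0053·98.2^0.26·exp(0.059·69-1.2600) = 0.2904
  Sd branch = 0.01025·Sd^0.27·e^(0.036·RH+0.049·T) = 0.6742 μm/a
  r_corr = 0.2904 + 0.6742 = 0.9646 μm/a
Convert to mass loss: 0.9646 μm/a × 8.96 g/cm³ = 8.643 g·m⁻²·a⁻¹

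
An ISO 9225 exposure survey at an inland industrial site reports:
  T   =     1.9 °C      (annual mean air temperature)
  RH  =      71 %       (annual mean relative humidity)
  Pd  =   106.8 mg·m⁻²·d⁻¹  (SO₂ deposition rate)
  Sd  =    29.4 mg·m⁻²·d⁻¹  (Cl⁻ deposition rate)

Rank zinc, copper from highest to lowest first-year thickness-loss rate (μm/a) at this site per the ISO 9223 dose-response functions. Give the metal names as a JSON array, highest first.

["zinc", "copper"]

zinc: temperature factor f = +0.038·(-8.1) = -0.3078
  Pd branch = 0.0129·Pd^0.44·e^(0.046·RH+f) = 1.94 μm/a
  Sd branch = 0.0175·Sd^0.57·e^(0.008·RH+0.085·T) = 0.2494 μm/a
  r_corr = 1.94 + 0.2494 = 2.19 μm/a
copper: f(T) = +0.126·(T−10) [T≤10 °C] = -1.0206
  Pd branch = 0.0053·Pd^0.26·e^(0.059·RH+f) = 0.4243 μm/a
  Cl⁻ term: 0.01025·29.4^0.27·exp(0.036·71+0.049·1.9) = 0.3611
  r_corr = 0.4243 + 0.3611 = 0.7855 μm/a
Ordering by μm/a: zinc (2.19) > copper (0.785)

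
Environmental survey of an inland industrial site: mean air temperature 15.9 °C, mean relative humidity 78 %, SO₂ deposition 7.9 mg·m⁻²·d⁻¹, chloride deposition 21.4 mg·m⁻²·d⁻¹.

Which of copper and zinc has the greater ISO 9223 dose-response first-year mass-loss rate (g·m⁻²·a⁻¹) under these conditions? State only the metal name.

copper: temperature factor f = -0.080·(5.9) = -0.4720
  Pd branch = 0.0053·Pd^0.26·e^(0.059·RH+f) = 0.564 μm/a
  Sd branch = 0.01025·Sd^0.27·e^(0.036·RH+0.049·T) = 0.8468 μm/a
  sum: 0.564 + 0.8468 → r_corr = 1.411 μm/a
  mass loss = 1.411 μm/a × 8.96 g/cm³ = 12.64 g·m⁻²·a⁻¹
zinc: T>10 °C ⇒ hinge -0.071·(15.9−10) = -0.4189
  SO₂ term: 0.0129·7.9^0.44·exp(0.046·78-0.4189) = 0.7618
  Cl⁻ term: 0.0175·21.4^0.57·exp(0.008·78+0.085·15.9) = 0.7233
  sum: 0.7618 + 0.7233 → r_corr = 1.485 μm/a
  mass loss = 1.485 μm/a × 7.14 g/cm³ = 10.6 g·m⁻²·a⁻¹
Ordering by g·m⁻²·a⁻¹: copper (12.6) > zinc (10.6)

copper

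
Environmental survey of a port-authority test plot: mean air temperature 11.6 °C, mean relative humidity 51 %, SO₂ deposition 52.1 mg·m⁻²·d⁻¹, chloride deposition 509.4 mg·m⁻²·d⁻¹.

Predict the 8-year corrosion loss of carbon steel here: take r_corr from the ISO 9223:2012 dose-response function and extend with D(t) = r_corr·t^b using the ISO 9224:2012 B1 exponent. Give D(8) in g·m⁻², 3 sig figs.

D(8) = 1.79e+03 g·m⁻²

carbon steel: temperature factor f = -0.054·(1.6) = -0.0864
  sulphur-dioxide contribution → 35.17 μm/a
  chloride contribution → 41.63 μm/a
  ⇒ r_corr(carbon steel) = 76.8 μm/a
ISO 9224: D(t) = r_corr · t^b with b = 0.523 (carbon steel, B1)
  D(8) = 76.8 × 8^0.523 = 76.8 × 2.967 = 227.9 μm
  Mass loss = 227.9 μm × 7.85 g/cm³ = 1789 g·m⁻²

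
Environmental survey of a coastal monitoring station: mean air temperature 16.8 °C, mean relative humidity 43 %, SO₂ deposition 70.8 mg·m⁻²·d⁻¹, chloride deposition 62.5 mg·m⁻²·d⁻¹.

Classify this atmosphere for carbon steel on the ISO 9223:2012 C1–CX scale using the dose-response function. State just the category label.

carbon steel: temperature factor f = -0.054·(6.8) = -0.3672
  SO₂ term: 1.77·70.8^0.52·exp(0.02·43-0.3672) = 26.55
  Sd branch = 0.102·Sd^0.62·e^(0.033·RH+0.04·T) = 10.72 μm/a
  r_corr = 26.55 + 10.72 = 37.27 μm/a
ISO 9223 Table 2 (carbon steel): 25 < 37.3 ≤ 50 μm/a ⇒ C3

C3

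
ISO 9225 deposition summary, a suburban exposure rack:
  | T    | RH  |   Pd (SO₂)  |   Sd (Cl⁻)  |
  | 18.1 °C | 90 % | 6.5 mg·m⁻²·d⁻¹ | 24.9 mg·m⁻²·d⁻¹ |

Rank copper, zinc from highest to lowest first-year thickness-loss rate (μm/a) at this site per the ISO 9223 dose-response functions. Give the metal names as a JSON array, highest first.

["copper", "zinc"]

copper: T>10 °C ⇒ hinge -0.080·(18.1−10) = -0.6480
  SO₂ term: 0.0053·6.5^0.26·exp(0.059·90-0.6480) = 0.9127
  Cl⁻ term: 0.01025·24.9^0.27·exp(0.036·90+0.049·18.1) = 1.514
  sum: 0.9127 + 1.514 → r_corr = 2.426 μm/a
zinc: T>10 °C ⇒ hinge -0.071·(18.1−10) = -0.5751
  Pd branch = 0.0129·Pd^0.44·e^(0.046·RH+f) = 1.039 μm/a
  Sd branch = 0.0175·Sd^0.57·e^(0.008·RH+0.085·T) = 1.046 μm/a
  r_corr = 1.039 + 1.046 = 2.085 μm/a
Ordering by μm/a: copper (2.43) > zinc (2.09)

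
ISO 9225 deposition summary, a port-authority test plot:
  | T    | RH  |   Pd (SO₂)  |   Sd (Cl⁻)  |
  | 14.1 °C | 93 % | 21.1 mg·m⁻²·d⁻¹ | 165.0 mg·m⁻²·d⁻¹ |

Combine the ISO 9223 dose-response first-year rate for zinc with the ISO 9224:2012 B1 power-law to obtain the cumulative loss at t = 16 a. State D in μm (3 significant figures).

zinc: T>10 °C ⇒ hinge -0.071·(14.1−10) = -0.2911
  SO₂ term: 0.0129·21.1^0.44·exp(0.046·93-0.2911) = 2.659
  Cl⁻ term: 0.0175·165.0^0.57·exp(0.008·93+0.085·14.1) = 2.242
  sum: 2.659 + 2.242 → r_corr = 4.901 μm/a
Long-term exponent b (ISO 9224 Table 2, B1) = 0.813
  D(16) = 4.901 × 16^0.813 = 4.901 × 9.527 = 46.69 μm

D(16) = 46.7 μm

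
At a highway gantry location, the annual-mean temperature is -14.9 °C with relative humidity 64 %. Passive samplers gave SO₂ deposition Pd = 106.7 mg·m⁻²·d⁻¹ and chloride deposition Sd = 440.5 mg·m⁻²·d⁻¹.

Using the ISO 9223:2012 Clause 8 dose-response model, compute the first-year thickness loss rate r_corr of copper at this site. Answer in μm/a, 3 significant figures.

copper: T≤10 °C ⇒ hinge +0.126·(-14.9−10) = -3.1374
  sulphur-dioxide contribution → 0.0338 μm/a
  chloride contribution → 0.2559 μm/a
  ⇒ r_corr(copper) = 0.2897 μm/a

r_corr = 0.290 μm/a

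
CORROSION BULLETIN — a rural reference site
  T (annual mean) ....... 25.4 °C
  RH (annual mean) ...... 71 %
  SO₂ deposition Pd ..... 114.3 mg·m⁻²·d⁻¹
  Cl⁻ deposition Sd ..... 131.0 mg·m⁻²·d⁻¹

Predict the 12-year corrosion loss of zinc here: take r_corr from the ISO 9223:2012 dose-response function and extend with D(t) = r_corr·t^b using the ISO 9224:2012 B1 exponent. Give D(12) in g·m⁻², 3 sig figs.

D(12) = 281 g·m⁻²

zinc: T>10 °C ⇒ hinge -0.071·(25.4−10) = -1.0934
  Pd branch = 0.0129·Pd^0.44·e^(0.046·RH+f) = 0.9113 μm/a
  Sd branch = 0.0175·Sd^0.57·e^(0.008·RH+0.085·T) = 4.307 μm/a
  r_corr = 0.9113 + 4.307 = 5.219 μm/a
Power-law: D(12) = r_corr · 12^0.813
  D(12) = 5.219 × 12^0.813 = 5.219 × 7.54 = 39.35 μm
  Mass loss = 39.35 μm × 7.14 g/cm³ = 280.9 g·m⁻²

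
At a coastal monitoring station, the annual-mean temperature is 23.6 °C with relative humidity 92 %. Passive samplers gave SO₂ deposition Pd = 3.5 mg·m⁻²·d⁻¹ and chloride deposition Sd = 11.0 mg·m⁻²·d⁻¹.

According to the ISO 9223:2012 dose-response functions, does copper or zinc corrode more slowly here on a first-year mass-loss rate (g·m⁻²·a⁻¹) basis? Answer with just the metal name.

zinc

copper: temperature factor f = -0.080·(13.6) = -1.0880
  Pd branch = 0.0053·Pd^0.26·e^(0.059·RH+f) = 0.5631 μm/a
  Cl⁻ term: 0.01025·11.0^0.27·exp(0.036·92+0.049·23.6) = 1.708
  r_corr = 0.5631 + 1.708 = 2.271 μm/a
  mass loss = 2.271 μm/a × 8.96 g/cm³ = 20.35 g·m⁻²·a⁻¹
zinc: f(T) = -0.071·(T−10) [T>10 °C] = -0.9656
  SO₂ term: 0.0129·3.5^0.44·exp(0.046·92-0.9656) = 0.5869
  Cl⁻ term: 0.0175·11.0^0.57·exp(0.008·92+0.085·23.6) = 1.065
  sum: 0.5869 + 1.065 → r_corr = 1.652 μm/a
  mass loss = 1.652 μm/a × 7.14 g/cm³ = 11.8 g·m⁻²·a⁻¹
Ordering by g·m⁻²·a⁻¹: copper (20.3) > zinc (11.8)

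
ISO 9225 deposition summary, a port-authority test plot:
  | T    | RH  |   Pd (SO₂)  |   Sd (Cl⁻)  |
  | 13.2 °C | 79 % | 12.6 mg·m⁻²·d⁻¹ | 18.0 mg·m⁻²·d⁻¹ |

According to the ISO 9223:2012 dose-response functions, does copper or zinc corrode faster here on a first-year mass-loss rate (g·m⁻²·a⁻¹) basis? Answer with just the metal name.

copper: T>10 °C ⇒ hinge -0.080·(13.2−10) = -0.2560
  Pd branch = 0.0053·Pd^0.26·e^(0.059·RH+f) = 0.8384 μm/a
  Cl⁻ term: 0.01025·18.0^0.27·exp(0.036·79+0.049·13.2) = 0.734
  r_corr = 0.8384 + 0.734 = 1.572 μm/a
  mass loss = 1.572 μm/a × 8.96 g/cm³ = 14.09 g·m⁻²·a⁻¹
zinc: temperature factor f = -0.071·(3.2) = -0.2272
  Pd branch = 0.0129·Pd^0.44·e^(0.046·RH+f) = 1.187 μm/a
  Cl⁻ term: 0.0175·18.0^0.57·exp(0.008·79+0.085·13.2) = 0.5252
  sum: 1.187 + 0.5252 → r_corr = 1.712 μm/a
  mass loss = 1.712 μm/a × 7.14 g/cm³ = 12.22 g·m⁻²·a⁻¹
Ordering by g·m⁻²·a⁻¹: copper (14.1) > zinc (12.2)

copper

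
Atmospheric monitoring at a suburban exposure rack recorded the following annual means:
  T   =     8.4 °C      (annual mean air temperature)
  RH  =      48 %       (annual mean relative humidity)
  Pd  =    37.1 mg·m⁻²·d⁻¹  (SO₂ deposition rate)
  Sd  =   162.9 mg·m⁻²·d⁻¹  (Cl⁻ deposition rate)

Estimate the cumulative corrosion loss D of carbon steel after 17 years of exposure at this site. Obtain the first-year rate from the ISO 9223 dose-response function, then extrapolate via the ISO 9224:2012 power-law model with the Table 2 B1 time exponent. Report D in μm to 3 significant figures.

carbon steel: f(T) = +0.150·(T−10) [T≤10 °C] = -0.2400
  SO₂ term: 1.77·37.1^0.52·exp(0.02·48-0.2400) = 23.81
  Cl⁻ term: 0.102·162.9^0.62·exp(0.033·48+0.04·8.4) = 16.36
  r_corr = 23.81 + 16.36 = 40.17 μm/a
Long-term exponent b (ISO 9224 Table 2, B1) = 0.523
  D(17) = 40.17 × 17^0.523 = 40.17 × 4.401 = 176.8 μm

D(17) = 177 μm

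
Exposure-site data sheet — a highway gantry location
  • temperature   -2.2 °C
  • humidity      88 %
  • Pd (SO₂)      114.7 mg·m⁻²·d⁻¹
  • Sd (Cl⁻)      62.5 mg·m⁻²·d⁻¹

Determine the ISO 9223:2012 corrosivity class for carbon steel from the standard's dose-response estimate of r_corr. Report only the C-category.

C3

carbon steel: f(T) = +0.150·(T−10) [T≤10 °C] = -1.8300
  Pd branch = 1.77·Pd^0.52·e^(0.02·RH+f) = 19.43 μm/a
  Sd branch = 0.102·Sd^0.62·e^(0.033·RH+0.04·T) = 22.13 μm/a
  r_corr = 19.43 + 22.13 = 41.57 μm/a
ISO 9223 Table 2 (carbon steel): 25 < 41.6 ≤ 50 μm/a ⇒ C3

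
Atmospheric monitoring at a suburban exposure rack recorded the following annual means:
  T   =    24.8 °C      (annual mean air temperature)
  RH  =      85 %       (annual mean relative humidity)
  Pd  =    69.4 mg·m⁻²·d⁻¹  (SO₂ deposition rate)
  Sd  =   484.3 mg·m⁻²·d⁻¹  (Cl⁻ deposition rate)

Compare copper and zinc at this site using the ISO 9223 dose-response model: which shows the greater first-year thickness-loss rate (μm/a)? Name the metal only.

zinc

copper: f(T) = -0.080·(T−10) [T>10 °C] = -1.1840
  sulphur-dioxide contribution → 0.7359 μm/a
  chloride contribution → 3.912 μm/a
  ⇒ r_corr(copper) = 4.648 μm/a
zinc: T>10 °C ⇒ hinge -0.071·(24.8−10) = -1.0508
  sulphur-dioxide contribution → 1.454 μm/a
  chloride contribution → 9.646 μm/a
  ⇒ r_corr(zinc) = 11.1 μm/a
Ordering by μm/a: zinc (11.1) > copper (4.65)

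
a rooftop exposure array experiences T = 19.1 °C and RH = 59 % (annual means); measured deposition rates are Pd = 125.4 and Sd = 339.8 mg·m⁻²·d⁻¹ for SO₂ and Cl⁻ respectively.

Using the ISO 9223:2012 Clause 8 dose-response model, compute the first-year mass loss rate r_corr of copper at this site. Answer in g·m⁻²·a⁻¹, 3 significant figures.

r_corr = 12.1 g·m⁻²·a⁻¹

copper: temperature factor f = -0.080·(9.1) = -0.7280
  Pd branch = 0.0053·Pd^0.26·e^(0.059·RH+f) = 0.292 μm/a
  Cl⁻ term: 0.01025·339.8^0.27·exp(0.036·59+0.049·19.1) = 1.055
  sum: 0.292 + 1.055 → r_corr = 1.347 μm/a
Convert to mass loss: 1.347 μm/a × 8.96 g/cm³ = 12.07 g·m⁻²·a⁻¹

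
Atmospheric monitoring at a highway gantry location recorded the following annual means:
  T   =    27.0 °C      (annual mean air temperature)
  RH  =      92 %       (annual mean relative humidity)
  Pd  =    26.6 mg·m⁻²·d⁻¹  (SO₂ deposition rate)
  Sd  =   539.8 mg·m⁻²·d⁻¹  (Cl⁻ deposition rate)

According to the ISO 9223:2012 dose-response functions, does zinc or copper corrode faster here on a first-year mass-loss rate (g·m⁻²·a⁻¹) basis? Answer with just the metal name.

zinc

zinc: f(T) = -0.071·(T−10) [T>10 °C] = -1.2070
  sulphur-dioxide contribution → 1.125 μm/a
  chloride contribution → 13.08 μm/a
  total first-year rate 14.21 μm/a
  mass loss = 14.21 μm/a × 7.14 g/cm³ = 101.5 g·m⁻²·a⁻¹
copper: T>10 °C ⇒ hinge -0.080·(27.0−10) = -1.3600
  sulphur-dioxide contribution → 0.7269 μm/a
  chloride contribution → 5.773 μm/a
  ⇒ r_corr(copper) = 6.5 μm/a
  mass loss = 6.5 μm/a × 8.96 g/cm³ = 58.24 g·m⁻²·a⁻¹
Ordering by g·m⁻²·a⁻¹: zinc (101) > copper (58.2)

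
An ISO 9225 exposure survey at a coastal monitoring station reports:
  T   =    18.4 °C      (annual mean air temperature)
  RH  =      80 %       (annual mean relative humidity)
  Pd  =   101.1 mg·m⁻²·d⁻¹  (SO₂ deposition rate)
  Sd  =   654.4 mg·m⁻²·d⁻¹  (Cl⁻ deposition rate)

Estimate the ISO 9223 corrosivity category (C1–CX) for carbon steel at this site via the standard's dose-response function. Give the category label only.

CX

carbon steel: f(T) = -0.054·(T−10) [T>10 °C] = -0.4536
  sulphur-dioxide contribution → 61.42 μm/a
  chloride contribution → 166.2 μm/a
  total first-year rate 227.6 μm/a
Category bounds: 200…700 μm/a bracket r_corr ⇒ CX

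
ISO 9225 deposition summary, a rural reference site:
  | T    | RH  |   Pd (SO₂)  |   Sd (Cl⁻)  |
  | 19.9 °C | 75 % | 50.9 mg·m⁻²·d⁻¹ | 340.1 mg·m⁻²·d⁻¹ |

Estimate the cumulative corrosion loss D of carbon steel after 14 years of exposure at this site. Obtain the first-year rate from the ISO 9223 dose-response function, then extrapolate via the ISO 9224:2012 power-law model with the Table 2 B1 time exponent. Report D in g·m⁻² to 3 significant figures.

D(14) = 4.23e+03 g·m⁻²

carbon steel: f(T) = -0.054·(T−10) [T>10 °C] = -0.5346
  Pd branch = 1.77·Pd^0.52·e^(0.02·RH+f) = 35.87 μm/a
  Cl⁻ term: 0.102·340.1^0.62·exp(0.033·75+0.04·19.9) = 99.72
  r_corr = 35.87 + 99.72 = 135.6 μm/a
Long-term exponent b (ISO 9224 Table 2, B1) = 0.523
  D(14) = 135.6 × 14^0.523 = 135.6 × 3.976 = 539.1 μm
  Mass loss = 539.1 μm × 7.85 g/cm³ = 4232 g·m⁻²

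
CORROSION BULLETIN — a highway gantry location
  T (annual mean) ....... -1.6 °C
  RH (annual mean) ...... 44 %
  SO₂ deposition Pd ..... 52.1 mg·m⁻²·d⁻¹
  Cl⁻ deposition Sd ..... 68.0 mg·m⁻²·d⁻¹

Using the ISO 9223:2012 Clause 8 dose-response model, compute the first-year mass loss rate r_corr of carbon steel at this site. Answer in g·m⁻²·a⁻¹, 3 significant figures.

r_corr = 89.8 g·m⁻²·a⁻¹

carbon steel: f(T) = +0.150·(T−10) [T≤10 °C] = -1.7400
  Pd branch = 1.77·Pd^0.52·e^(0.02·RH+f) = 5.851 μm/a
  Sd branch = 0.102·Sd^0.62·e^(0.033·RH+0.04·T) = 5.592 μm/a
  r_corr = 5.851 + 5.592 = 11.44 μm/a
Convert to mass loss: 11.44 μm/a × 7.85 g/cm³ = 89.83 g·m⁻²·a⁻¹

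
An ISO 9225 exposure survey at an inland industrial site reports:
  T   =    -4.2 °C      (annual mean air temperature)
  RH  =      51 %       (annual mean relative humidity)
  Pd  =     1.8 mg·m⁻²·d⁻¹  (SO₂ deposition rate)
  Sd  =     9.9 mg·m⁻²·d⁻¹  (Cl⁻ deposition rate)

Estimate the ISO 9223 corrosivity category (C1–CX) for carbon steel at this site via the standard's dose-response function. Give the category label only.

C2

carbon steel: T≤10 °C ⇒ hinge +0.150·(-4.2−10) = -2.1300
  SO₂ term: 1.77·1.8^0.52·exp(0.02·51-2.1300) = 0.7919
  Sd branch = 0.102·Sd^0.62·e^(0.033·RH+0.04·T) = 1.922 μm/a
  sum: 0.7919 + 1.922 → r_corr = 2.714 μm/a
2.71 μm/a falls in (1.3, 25] for carbon steel → category C2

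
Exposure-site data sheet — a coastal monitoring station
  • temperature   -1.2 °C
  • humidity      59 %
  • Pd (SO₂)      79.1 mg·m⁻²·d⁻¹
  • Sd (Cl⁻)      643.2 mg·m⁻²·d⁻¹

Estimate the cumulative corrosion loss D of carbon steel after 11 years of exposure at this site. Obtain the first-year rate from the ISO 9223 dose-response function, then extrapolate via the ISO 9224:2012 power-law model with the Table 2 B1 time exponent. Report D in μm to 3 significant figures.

carbon steel: temperature factor f = +0.150·(-11.2) = -1.6800
  sulphur-dioxide contribution → 10.42 μm/a
  chloride contribution → 37.54 μm/a
  total first-year rate 47.96 μm/a
Long-term exponent b (ISO 9224 Table 2, B1) = 0.523
  D(11) = 47.96 × 11^0.523 = 47.96 × 3.505 = 168.1 μm

D(11) = 168 μm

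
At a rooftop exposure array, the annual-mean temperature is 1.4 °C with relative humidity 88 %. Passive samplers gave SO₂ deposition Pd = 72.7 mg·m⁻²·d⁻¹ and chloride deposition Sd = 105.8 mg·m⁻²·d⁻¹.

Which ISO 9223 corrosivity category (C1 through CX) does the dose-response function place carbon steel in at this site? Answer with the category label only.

carbon steel: f(T) = +0.150·(T−10) [T≤10 °C] = -1.2900
  sulphur-dioxide contribution → 26.31 μm/a
  chloride contribution → 35.42 μm/a
  total first-year rate 61.73 μm/a
Category bounds: 50…80 μm/a bracket r_corr ⇒ C4

C4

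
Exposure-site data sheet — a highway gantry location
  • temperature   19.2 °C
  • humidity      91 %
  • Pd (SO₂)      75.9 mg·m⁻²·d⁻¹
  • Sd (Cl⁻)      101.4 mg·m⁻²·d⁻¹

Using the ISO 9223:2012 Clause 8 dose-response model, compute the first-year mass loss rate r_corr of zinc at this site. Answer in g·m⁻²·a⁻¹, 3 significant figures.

r_corr = 39.6 g·m⁻²·a⁻¹

zinc: f(T) = -0.071·(T−10) [T>10 °C] = -0.6532
  Pd branch = 0.0129·Pd^0.44·e^(0.046·RH+f) = 2.966 μm/a
  Sd branch = 0.0175·Sd^0.57·e^(0.008·RH+0.085·T) = 2.579 μm/a
  r_corr = 2.966 + 2.579 = 5.545 μm/a
Convert to mass loss: 5.545 μm/a × 7.14 g/cm³ = 39.59 g·m⁻²·a⁻¹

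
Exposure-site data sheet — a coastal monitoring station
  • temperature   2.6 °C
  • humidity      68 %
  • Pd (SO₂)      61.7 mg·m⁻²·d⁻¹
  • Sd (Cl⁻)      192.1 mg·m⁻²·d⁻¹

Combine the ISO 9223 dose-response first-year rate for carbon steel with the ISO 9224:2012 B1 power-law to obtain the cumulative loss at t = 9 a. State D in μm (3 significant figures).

D(9) = 149 μm

carbon steel: T≤10 °C ⇒ hinge +0.150·(2.6−10) = -1.1100
  SO₂ term: 1.77·61.7^0.52·exp(0.02·68-1.1100) = 19.39
  Cl⁻ term: 0.102·192.1^0.62·exp(0.033·68+0.04·2.6) = 27.8
  r_corr = 19.39 + 27.8 = 47.19 μm/a
ISO 9224: D(t) = r_corr · t^b with b = 0.523 (carbon steel, B1)
  D(9) = 47.19 × 9^0.523 = 47.19 × 3.156 = 148.9 μm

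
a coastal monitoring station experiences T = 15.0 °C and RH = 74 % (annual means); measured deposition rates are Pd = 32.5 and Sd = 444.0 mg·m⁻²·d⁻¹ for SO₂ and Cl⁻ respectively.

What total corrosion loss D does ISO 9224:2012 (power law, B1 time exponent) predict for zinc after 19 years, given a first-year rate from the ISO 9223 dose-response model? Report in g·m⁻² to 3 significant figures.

zinc: T>10 °C ⇒ hinge -0.071·(15.0−10) = -0.3550
  SO₂ term: 0.0129·32.5^0.44·exp(0.046·74-0.3550) = 1.259
  Cl⁻ term: 0.0175·444.0^0.57·exp(0.008·74+0.085·15.0) = 3.655
  r_corr = 1.259 + 3.655 = 4.914 μm/a
Power-law: D(19) = r_corr · 19^0.813
  D(19) = 4.914 × 19^0.813 = 4.914 × 10.96 = 53.83 μm
  Mass loss = 53.83 μm × 7.14 g/cm³ = 384.4 g·m⁻²

D(19) = 384 g·m⁻²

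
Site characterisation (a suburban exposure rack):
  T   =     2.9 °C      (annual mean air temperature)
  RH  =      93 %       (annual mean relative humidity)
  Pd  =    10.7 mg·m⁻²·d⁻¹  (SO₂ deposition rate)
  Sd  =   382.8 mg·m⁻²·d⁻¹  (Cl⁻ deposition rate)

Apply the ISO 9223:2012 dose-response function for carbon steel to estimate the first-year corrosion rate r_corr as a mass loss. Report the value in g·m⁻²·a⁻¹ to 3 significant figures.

r_corr = 878 g·m⁻²·a⁻¹

carbon steel: T≤10 °C ⇒ hinge +0.150·(2.9−10) = -1.0650
  sulphur-dioxide contribution → 13.44 μm/a
  chloride contribution → 98.46 μm/a
  total first-year rate 111.9 μm/a
Convert to mass loss: 111.9 μm/a × 7.85 g/cm³ = 878.5 g·m⁻²·a⁻¹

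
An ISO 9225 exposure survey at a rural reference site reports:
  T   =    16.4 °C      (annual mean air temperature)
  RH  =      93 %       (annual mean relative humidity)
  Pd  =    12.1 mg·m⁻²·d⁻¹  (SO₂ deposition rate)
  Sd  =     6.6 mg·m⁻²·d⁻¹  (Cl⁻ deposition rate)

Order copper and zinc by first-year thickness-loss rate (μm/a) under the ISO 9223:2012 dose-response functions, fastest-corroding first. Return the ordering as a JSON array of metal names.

["copper", "zinc"]

copper: T>10 °C ⇒ hinge -0.080·(16.4−10) = -0.5120
  Pd branch = 0.0053·Pd^0.26·e^(0.059·RH+f) = 1.467 μm/a
  Cl⁻ term: 0.01025·6.6^0.27·exp(0.036·93+0.049·16.4) = 1.084
  r_corr = 1.467 + 1.084 = 2.551 μm/a
zinc: f(T) = -0.071·(T−10) [T>10 °C] = -0.4544
  Pd branch = 0.0129·Pd^0.44·e^(0.046·RH+f) = 1.768 μm/a
  Cl⁻ term: 0.0175·6.6^0.57·exp(0.008·93+0.085·16.4) = 0.4352
  sum: 1.768 + 0.4352 → r_corr = 2.204 μm/a
Ordering by μm/a: copper (2.55) > zinc (2.2)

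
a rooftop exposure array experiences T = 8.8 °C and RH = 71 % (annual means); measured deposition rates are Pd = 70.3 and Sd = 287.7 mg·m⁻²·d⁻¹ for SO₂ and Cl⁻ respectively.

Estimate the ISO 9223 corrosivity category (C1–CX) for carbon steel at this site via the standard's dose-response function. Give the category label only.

C5

carbon steel: T≤10 °C ⇒ hinge +0.150·(8.8−10) = -0.1800
  SO₂ term: 1.77·70.3^0.52·exp(0.02·71-0.1800) = 55.84
  Sd branch = 0.102·Sd^0.62·e^(0.033·RH+0.04·T) = 50.53 μm/a
  r_corr = 55.84 + 50.53 = 106.4 μm/a
ISO 9223 Table 2 (carbon steel): 80 < 106 ≤ 200 μm/a ⇒ C5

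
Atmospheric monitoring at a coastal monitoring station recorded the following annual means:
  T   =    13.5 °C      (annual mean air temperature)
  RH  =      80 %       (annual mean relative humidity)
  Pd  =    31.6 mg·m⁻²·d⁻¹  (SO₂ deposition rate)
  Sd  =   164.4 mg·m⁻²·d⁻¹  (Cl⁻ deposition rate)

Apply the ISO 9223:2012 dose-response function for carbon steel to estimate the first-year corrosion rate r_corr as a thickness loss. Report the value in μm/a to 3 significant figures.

r_corr = 102 μm/a

carbon steel: temperature factor f = -0.054·(3.5) = -0.1890
  sulphur-dioxide contribution → 43.71 μm/a
  chloride contribution → 58.01 μm/a
  total first-year rate 101.7 μm/a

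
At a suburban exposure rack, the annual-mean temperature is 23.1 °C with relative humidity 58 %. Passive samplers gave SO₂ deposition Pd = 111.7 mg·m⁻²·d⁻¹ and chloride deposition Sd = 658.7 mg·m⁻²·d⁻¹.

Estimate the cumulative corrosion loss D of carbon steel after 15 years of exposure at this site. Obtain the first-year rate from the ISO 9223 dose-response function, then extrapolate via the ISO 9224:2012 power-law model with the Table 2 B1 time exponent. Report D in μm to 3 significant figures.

carbon steel: temperature factor f = -0.054·(13.1) = -0.7074
  SO₂ term: 1.77·111.7^0.52·exp(0.02·58-0.7074) = 32.32
  Sd branch = 0.102·Sd^0.62·e^(0.033·RH+0.04·T) = 97.43 μm/a
  r_corr = 32.32 + 97.43 = 129.8 μm/a
Power-law: D(15) = r_corr · 15^0.523
  D(15) = 129.8 × 15^0.523 = 129.8 × 4.122 = 534.9 μm

D(15) = 535 μm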